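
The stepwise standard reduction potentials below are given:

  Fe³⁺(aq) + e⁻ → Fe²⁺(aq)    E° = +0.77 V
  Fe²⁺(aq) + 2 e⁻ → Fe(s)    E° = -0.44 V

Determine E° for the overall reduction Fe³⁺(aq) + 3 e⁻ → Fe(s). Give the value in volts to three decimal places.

Adding the free-energy changes (−nFE°) of the two steps gives −n₃FE°₃ = −n₁FE°₁ − n₂FE°₂.
E°₃ = (1×+0.77 + 2×-0.44) / 3 = (-0.110) / 3 = -0.037 V.
Simply averaging or adding the two E° values would be wrong; the electron-weighted sum is required.

-0.037 V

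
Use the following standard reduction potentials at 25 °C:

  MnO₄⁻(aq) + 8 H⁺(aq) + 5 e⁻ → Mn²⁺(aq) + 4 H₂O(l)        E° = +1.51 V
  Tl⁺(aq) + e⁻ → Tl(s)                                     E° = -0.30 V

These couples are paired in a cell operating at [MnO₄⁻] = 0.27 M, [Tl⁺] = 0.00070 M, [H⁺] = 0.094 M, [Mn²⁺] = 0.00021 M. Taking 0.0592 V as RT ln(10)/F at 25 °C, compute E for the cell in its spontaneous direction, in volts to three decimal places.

MnO₄⁻/Mn²⁺ is the cathode (higher E°), Tl⁺/Tl the anode: E°cell = +1.51 − (-0.30) = +1.81 V, n = 5.
Overall: MnO₄⁻(aq) + 8 H⁺(aq) + 5 Tl(s) → Mn²⁺(aq) + 4 H₂O(l) + 5 Tl⁺(aq)
Q = [Mn²⁺]·[Tl⁺]^5 / ([MnO₄⁻]·[H⁺]^8); log Q = -10.669.
E = E° − (0.0592/n) log Q = +1.81 − (0.0592/5)(-10.669) = +1.936 V.

+1.936 V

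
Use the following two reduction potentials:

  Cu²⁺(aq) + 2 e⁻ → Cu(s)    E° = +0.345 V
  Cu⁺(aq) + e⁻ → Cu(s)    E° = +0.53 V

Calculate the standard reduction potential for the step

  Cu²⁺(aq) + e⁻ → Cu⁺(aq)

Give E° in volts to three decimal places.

+0.160 V

Sequential free energies add, so n₃E°₃ = n₁E°₁ + n₂E°₂.
With n₃ = 2, and the known step contributing 1×(+0.53) V, the unknown satisfies 1·E° = 2×(+0.345) − 1×(+0.53) = +0.160.
E° = +0.160 / 1 = +0.160 V.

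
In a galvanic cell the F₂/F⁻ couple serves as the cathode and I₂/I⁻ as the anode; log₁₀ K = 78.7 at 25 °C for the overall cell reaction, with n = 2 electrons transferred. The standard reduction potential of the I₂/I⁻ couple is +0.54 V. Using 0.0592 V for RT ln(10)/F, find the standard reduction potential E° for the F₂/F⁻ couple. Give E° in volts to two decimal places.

E°cell = (0.0592/n)·log K = (0.0592/2)(78.7) = +2.330 V.
Since F₂/F⁻ is the cathode and I₂/I⁻ the anode, E°cell = E°(F₂/F⁻) − E°(I₂/I⁻).
So E°(F₂/F⁻) = E°cell + E°(I₂/I⁻) = +2.330 + (+0.54) = +2.87 V.

+2.87 V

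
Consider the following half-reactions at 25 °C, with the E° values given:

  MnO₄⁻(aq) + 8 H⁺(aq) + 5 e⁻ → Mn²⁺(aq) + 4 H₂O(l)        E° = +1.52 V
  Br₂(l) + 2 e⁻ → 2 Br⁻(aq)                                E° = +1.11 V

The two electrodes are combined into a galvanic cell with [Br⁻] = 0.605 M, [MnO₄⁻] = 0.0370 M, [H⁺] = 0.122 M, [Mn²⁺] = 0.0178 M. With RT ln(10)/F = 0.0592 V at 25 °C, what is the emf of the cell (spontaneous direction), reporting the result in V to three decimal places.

MnO₄⁻/Mn²⁺ is the cathode (higher E°), Br₂/Br⁻ the anode: E°cell = +1.52 − (+1.11) = +0.41 V, n = 10.
Overall: 2 MnO₄⁻(aq) + 16 H⁺(aq) + 10 Br⁻(aq) → 2 Mn²⁺(aq) + 8 H₂O(l) + 5 Br₂(l)
Q = [Mn²⁺]^2 / ([MnO₄⁻]^2·[H⁺]^16·[Br⁻]^10); log Q = 16.165.
E = E° − (0.0592/n) log Q = +0.41 − (0.0592/10)(16.165) = +0.314 V.

+0.314 V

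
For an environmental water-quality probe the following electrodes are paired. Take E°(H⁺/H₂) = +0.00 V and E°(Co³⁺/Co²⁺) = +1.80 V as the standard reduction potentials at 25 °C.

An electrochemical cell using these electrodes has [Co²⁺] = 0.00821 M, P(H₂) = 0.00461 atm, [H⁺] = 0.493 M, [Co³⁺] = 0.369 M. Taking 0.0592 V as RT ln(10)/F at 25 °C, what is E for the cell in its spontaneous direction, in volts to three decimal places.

Co³⁺/Co²⁺ is the cathode (higher E°), H⁺/H₂ the anode: E°cell = +1.80 − (+0.00) = +1.80 V, n = 2.
Overall: 2 Co³⁺(aq) + H₂(g) → 2 Co²⁺(aq) + 2 H⁺(aq)
Q = [Co²⁺]^2·[H⁺]^2 / ([Co³⁺]^2·P(H₂)); log Q = -1.583.
E = E° − (0.0592/n) log Q = +1.80 − (0.0592/2)(-1.583) = +1.847 V.

+1.847 V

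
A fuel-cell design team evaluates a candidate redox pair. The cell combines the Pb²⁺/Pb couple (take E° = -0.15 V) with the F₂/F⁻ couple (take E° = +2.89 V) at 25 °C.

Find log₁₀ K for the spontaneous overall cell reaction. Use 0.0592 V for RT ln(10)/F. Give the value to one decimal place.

102.7

Cathode: F₂/F⁻; anode: Pb²⁺/Pb. E°cell = +3.04 V, n = 2.
log K = nE°cell / 0.0592 = (2)(+3.04) / 0.0592 = 102.7.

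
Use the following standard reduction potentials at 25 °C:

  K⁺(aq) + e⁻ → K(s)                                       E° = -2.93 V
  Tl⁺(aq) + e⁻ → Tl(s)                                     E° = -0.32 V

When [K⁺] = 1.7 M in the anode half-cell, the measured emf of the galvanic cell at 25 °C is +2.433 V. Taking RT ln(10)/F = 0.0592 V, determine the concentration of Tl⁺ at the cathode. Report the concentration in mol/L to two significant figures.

Tl⁺/Tl is the cathode, K⁺/K the anode: E°cell = +2.61 V, n = 1.
Overall reaction: Tl⁺(aq) + K(s) → Tl(s) + K⁺(aq); Q = [K⁺]^1/[Tl⁺]^1.
From E = E° − (0.0592/n) log Q: log Q = (E° − E)·n/0.0592 = (+2.61 − (+2.433))·1/0.0592 = 2.9899.
So 1·log[Tl⁺] = 1·log(1.7) − log Q = 0.2304 − (2.9899) = -2.7595; [Tl⁺] = 10^(-2.7595) ≈ 0.0017 M.

0.0017 M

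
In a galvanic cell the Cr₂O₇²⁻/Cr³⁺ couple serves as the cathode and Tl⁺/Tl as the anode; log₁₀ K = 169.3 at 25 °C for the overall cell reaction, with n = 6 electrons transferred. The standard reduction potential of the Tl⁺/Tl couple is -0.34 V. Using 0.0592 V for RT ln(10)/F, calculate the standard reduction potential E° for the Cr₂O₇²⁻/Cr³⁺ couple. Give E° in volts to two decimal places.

E°cell = (0.0592/n)·log K = (0.0592/6)(169.3) = +1.670 V.
Since Cr₂O₇²⁻/Cr³⁺ is the cathode and Tl⁺/Tl the anode, E°cell = E°(Cr₂O₇²⁻/Cr³⁺) − E°(Tl⁺/Tl).
So E°(Cr₂O₇²⁻/Cr³⁺) = E°cell + E°(Tl⁺/Tl) = +1.670 + (-0.34) = +1.33 V.

+1.33 V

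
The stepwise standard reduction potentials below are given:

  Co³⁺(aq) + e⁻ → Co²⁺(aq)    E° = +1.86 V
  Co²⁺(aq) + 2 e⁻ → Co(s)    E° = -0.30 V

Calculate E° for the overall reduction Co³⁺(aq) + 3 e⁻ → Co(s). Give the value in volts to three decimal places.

+0.420 V

Since ΔG° = −nFE° is additive over sequential reductions, n₃E°₃ = n₁E°₁ + n₂E°₂.
E°₃ = (1×+1.86 + 2×-0.30) / 3 = (+1.260) / 3 = +0.420 V.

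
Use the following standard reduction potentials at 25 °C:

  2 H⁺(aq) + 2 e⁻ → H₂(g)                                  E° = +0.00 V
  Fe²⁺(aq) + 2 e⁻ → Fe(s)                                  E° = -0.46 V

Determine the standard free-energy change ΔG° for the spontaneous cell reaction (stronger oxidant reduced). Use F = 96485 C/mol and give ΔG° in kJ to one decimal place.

H⁺/H₂ (E° = +0.00 V) is the cathode; Fe²⁺/Fe (E° = -0.46 V) is the anode, so E°cell = +0.46 V.
Balancing electrons gives n = 2 (lcm of 2 and 2).
ΔG° = −nFE° = −(2)(96485)(+0.46) = -88,766 J = -88.8 kJ.

-88.8 kJ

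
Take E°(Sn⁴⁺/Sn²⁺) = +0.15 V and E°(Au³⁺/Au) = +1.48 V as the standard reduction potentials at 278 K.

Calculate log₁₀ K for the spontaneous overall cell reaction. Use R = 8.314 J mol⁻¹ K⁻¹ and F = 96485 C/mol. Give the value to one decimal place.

144.7

Cathode: Au³⁺/Au; anode: Sn⁴⁺/Sn²⁺. E°cell = (+1.48) − (+0.15) = +1.33 V, with n = 6.
ΔG° = −nFE° = −RT ln K, so ln K = nFE°/(RT) = (6)(96485)(+1.33) / ((8.314)(278)) = 333.125.
log₁₀ K = 333.125 / ln 10 = 144.7.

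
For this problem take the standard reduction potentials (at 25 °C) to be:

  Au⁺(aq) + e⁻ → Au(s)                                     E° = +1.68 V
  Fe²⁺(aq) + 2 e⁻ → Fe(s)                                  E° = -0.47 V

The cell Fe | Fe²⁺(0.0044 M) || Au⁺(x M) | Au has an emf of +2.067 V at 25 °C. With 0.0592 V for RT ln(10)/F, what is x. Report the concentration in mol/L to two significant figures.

Au⁺/Au is the cathode, Fe²⁺/Fe the anode: E°cell = +2.15 V, n = 2.
Overall reaction: 2 Au⁺(aq) + Fe(s) → 2 Au(s) + Fe²⁺(aq); Q = [Fe²⁺]^1/[Au⁺]^2.
From E = E° − (0.0592/n) log Q: log Q = (E° − E)·n/0.0592 = (+2.15 − (+2.067))·2/0.0592 = 2.8041.
So 2·log[Au⁺] = 1·log(0.0044) − log Q = -2.3565 − (2.8041) = -5.1606; log[Au⁺] = -5.1606 / 2 = -2.5803; [Au⁺] = 10^(-2.5803) ≈ 0.0026 M.

0.0026 M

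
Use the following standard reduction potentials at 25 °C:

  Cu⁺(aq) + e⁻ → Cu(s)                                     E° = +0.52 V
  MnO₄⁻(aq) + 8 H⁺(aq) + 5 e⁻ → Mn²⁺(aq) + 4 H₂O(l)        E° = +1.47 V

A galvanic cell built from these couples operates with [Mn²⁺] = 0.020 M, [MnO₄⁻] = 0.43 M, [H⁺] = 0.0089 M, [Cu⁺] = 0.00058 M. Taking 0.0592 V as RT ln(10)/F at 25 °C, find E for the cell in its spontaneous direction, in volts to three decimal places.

MnO₄⁻/Mn²⁺ is the cathode (higher E°), Cu⁺/Cu the anode: E°cell = +1.47 − (+0.52) = +0.95 V, n = 5.
Overall: MnO₄⁻(aq) + 8 H⁺(aq) + 5 Cu(s) → Mn²⁺(aq) + 4 H₂O(l) + 5 Cu⁺(aq)
Q = [Mn²⁺]·[Cu⁺]^5 / ([MnO₄⁻]·[H⁺]^8); log Q = -1.110.
E = E° − (0.0592/n) log Q = +0.95 − (0.0592/5)(-1.110) = +0.963 V.

+0.963 V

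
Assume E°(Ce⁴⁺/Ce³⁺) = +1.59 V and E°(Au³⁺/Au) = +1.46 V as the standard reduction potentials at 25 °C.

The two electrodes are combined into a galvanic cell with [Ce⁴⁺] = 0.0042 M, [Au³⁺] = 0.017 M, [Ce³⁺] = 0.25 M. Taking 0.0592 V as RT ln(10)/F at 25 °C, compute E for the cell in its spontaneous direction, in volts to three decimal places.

Ce⁴⁺/Ce³⁺ is the cathode (higher E°), Au³⁺/Au the anode: E°cell = +1.59 − (+1.46) = +0.13 V, n = 3.
Overall: 3 Ce⁴⁺(aq) + Au(s) → 3 Ce³⁺(aq) + Au³⁺(aq)
Q = [Ce³⁺]^3·[Au³⁺] / ([Ce⁴⁺]^3); log Q = 3.555.
E = E° − (0.0592/n) log Q = +0.13 − (0.0592/3)(3.555) = +0.060 V.

+0.060 V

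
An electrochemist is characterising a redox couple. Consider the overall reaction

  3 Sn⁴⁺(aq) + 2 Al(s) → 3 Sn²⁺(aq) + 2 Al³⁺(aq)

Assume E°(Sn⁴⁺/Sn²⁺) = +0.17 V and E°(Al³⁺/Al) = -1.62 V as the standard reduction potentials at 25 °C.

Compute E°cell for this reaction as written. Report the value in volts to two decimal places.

+1.79 V

The Sn⁴⁺/Sn²⁺ couple has the higher reduction potential, so it is the cathode; Al³⁺/Al is oxidised at the anode.
E°cell = E°(cathode) − E°(anode) = (+0.17) − (-1.62) = +1.79 V.
Since E°cell > 0, the reaction is spontaneous under standard conditions.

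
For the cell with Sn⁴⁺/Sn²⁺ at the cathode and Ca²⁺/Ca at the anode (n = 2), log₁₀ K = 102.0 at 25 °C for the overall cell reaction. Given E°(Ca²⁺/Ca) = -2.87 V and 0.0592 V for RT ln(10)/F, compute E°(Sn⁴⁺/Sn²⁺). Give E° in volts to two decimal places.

+0.15 V

E°cell = (0.0592/n)·log K = (0.0592/2)(102.0) = +3.019 V.
Since Sn⁴⁺/Sn²⁺ is the cathode and Ca²⁺/Ca the anode, E°cell = E°(Sn⁴⁺/Sn²⁺) − E°(Ca²⁺/Ca).
So E°(Sn⁴⁺/Sn²⁺) = E°cell + E°(Ca²⁺/Ca) = +3.019 + (-2.87) = +0.15 V.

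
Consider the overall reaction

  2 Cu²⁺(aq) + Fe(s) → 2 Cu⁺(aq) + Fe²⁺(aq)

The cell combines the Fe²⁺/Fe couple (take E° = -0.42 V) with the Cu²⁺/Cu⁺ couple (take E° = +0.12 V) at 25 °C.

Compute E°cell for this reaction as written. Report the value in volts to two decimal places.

+0.54 V

The Cu²⁺/Cu⁺ couple has the higher reduction potential, so it is the cathode; Fe²⁺/Fe is oxidised at the anode.
E°cell = E°(cathode) − E°(anode) = (+0.12) − (-0.42) = +0.54 V.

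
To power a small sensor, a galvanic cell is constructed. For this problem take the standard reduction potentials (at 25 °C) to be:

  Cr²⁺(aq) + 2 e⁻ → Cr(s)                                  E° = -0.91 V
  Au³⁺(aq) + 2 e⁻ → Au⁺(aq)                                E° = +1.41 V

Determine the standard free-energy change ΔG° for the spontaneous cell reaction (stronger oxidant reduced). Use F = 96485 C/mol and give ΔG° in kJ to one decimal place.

Au³⁺/Au⁺ (E° = +1.41 V) is the cathode; Cr²⁺/Cr (E° = -0.91 V) is the anode, so E°cell = +2.32 V.
Balancing electrons gives n = 2 (lcm of 2 and 2).
ΔG° = −nFE° = −(2)(96485)(+2.32) = -447,690 J = -447.7 kJ.

-447.7 kJ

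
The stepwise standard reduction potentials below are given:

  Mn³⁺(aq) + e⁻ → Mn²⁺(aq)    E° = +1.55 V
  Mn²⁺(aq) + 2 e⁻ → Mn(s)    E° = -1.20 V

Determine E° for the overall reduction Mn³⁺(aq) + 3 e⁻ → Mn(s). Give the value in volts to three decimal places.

-0.283 V

Standard free energies of sequential steps add: ΔG°₃ = ΔG°₁ + ΔG°₂, so n₃E°₃ = n₁E°₁ + n₂E°₂.
E°₃ = (1×+1.55 + 2×-1.20) / 3 = (-0.850) / 3 = -0.283 V.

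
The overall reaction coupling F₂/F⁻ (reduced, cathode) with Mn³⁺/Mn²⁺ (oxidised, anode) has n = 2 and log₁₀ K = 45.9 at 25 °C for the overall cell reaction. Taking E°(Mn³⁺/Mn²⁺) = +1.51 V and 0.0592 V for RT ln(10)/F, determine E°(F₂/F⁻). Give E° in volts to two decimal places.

+2.87 V

E°cell = (0.0592/n)·log K = (0.0592/2)(45.9) = +1.359 V.
Since F₂/F⁻ is the cathode and Mn³⁺/Mn²⁺ the anode, E°cell = E°(F₂/F⁻) − E°(Mn³⁺/Mn²⁺).
So E°(F₂/F⁻) = E°cell + E°(Mn³⁺/Mn²⁺) = +1.359 + (+1.51) = +2.87 V.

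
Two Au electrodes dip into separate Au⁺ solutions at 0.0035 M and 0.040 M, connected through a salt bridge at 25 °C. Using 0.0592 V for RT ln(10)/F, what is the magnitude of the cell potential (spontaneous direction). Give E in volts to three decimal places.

For a concentration cell E°cell = 0. The 0.040 M side is the cathode (reduction is favoured where [Au⁺] is higher).
With n = 1, E = −(0.0592/1) log([Au⁺]ₐₙ/[Au⁺]꜀ₐₜ) = −(0.0592/1) log(0.0035/0.04) = −(0.0592/1)(-1.058) = +0.063 V.

+0.063 V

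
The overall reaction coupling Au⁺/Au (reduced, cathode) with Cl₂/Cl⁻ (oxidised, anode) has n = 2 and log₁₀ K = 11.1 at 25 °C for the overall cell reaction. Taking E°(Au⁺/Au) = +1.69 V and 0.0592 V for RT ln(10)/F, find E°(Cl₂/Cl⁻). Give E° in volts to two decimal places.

E°cell = (0.0592/n)·log K = (0.0592/2)(11.1) = +0.329 V.
Since Au⁺/Au is the cathode and Cl₂/Cl⁻ the anode, E°cell = E°(Au⁺/Au) − E°(Cl₂/Cl⁻).
So E°(Cl₂/Cl⁻) = E°(Au⁺/Au) − E°cell = (+1.69) − (+0.329) = +1.36 V.

+1.36 V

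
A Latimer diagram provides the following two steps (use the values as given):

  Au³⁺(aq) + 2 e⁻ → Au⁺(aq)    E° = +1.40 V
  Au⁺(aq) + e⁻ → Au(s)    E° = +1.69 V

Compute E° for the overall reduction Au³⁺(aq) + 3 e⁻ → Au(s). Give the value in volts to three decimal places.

+1.497 V

Adding the free-energy changes (−nFE°) of the two steps gives −n₃FE°₃ = −n₁FE°₁ − n₂FE°₂.
E°₃ = (2×+1.40 + 1×+1.69) / 3 = (+4.490) / 3 = +1.497 V.
Simply averaging or adding the two E° values would be wrong; the electron-weighted sum is required.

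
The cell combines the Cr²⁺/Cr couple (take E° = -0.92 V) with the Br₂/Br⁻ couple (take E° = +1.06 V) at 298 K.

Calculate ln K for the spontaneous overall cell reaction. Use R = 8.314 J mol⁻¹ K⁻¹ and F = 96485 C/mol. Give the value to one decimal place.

Cathode: Br₂/Br⁻; anode: Cr²⁺/Cr. E°cell = (+1.06) − (-0.92) = +1.98 V, with n = 2.
ΔG° = −nFE° = −RT ln K, so ln K = nFE°/(RT) = (2)(96485)(+1.98) / ((8.314)(298)) = 154.216.

154.2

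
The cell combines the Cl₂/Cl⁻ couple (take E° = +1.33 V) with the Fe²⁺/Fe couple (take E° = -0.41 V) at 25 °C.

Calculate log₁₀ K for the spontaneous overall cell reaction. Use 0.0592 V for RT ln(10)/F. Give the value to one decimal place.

Cathode: Cl₂/Cl⁻; anode: Fe²⁺/Fe. E°cell = +1.74 V, n = 2.
log K = nE°cell / 0.0592 = (2)(+1.74) / 0.0592 = 58.8.

58.8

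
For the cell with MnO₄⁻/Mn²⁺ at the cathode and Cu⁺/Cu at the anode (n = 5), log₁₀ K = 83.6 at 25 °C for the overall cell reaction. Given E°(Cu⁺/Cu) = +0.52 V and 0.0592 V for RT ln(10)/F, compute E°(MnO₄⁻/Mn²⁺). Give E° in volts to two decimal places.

+1.51 V

E°cell = (0.0592/n)·log K = (0.0592/5)(83.6) = +0.990 V.
Since MnO₄⁻/Mn²⁺ is the cathode and Cu⁺/Cu the anode, E°cell = E°(MnO₄⁻/Mn²⁺) − E°(Cu⁺/Cu).
So E°(MnO₄⁻/Mn²⁺) = E°cell + E°(Cu⁺/Cu) = +0.990 + (+0.52) = +1.51 V.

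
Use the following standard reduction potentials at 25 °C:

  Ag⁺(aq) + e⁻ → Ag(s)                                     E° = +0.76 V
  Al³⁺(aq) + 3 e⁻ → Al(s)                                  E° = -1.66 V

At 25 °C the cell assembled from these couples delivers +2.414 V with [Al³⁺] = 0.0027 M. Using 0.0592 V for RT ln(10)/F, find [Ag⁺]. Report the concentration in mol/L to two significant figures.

Ag⁺/Ag is the cathode, Al³⁺/Al the anode: E°cell = +2.42 V, n = 3.
Overall reaction: 3 Ag⁺(aq) + Al(s) → 3 Ag(s) + Al³⁺(aq); Q = [Al³⁺]^1/[Ag⁺]^3.
From E = E° − (0.0592/n) log Q: log Q = (E° − E)·n/0.0592 = (+2.42 − (+2.414))·3/0.0592 = 0.3041.
So 3·log[Ag⁺] = 1·log(0.0027) − log Q = -2.5686 − (0.3041) = -2.8727; log[Ag⁺] = -2.8727 / 3 = -0.9576; [Ag⁺] = 10^(-0.9576) ≈ 0.11 M.

0.11 M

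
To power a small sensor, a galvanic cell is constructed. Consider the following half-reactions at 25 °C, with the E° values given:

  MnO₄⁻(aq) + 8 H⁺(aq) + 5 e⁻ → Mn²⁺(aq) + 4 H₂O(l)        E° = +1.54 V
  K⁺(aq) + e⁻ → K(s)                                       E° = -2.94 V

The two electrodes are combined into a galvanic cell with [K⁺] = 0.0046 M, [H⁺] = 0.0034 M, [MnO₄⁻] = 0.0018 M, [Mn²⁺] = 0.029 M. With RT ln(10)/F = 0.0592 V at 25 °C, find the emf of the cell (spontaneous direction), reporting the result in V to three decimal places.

+4.370 V

MnO₄⁻/Mn²⁺ is the cathode (higher E°), K⁺/K the anode: E°cell = +1.54 − (-2.94) = +4.48 V, n = 5.
Overall: MnO₄⁻(aq) + 8 H⁺(aq) + 5 K(s) → Mn²⁺(aq) + 4 H₂O(l) + 5 K⁺(aq)
Q = [Mn²⁺]·[K⁺]^5 / ([MnO₄⁻]·[H⁺]^8); log Q = 9.269.
E = E° − (0.0592/n) log Q = +4.48 − (0.0592/5)(9.269) = +4.370 V.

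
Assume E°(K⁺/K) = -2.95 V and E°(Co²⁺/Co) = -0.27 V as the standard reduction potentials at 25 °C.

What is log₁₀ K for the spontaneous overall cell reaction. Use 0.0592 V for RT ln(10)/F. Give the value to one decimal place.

90.5

Cathode: Co²⁺/Co; anode: K⁺/K. E°cell = +2.68 V, n = 2.
log K = nE°cell / 0.0592 = (2)(+2.68) / 0.0592 = 90.5.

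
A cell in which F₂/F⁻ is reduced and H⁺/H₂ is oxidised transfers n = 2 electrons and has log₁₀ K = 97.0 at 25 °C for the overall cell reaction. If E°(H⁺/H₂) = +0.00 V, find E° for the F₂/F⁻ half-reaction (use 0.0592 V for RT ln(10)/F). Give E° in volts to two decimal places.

+2.87 V

E°cell = (0.0592/n)·log K = (0.0592/2)(97.0) = +2.871 V.
Since F₂/F⁻ is the cathode and H⁺/H₂ the anode, E°cell = E°(F₂/F⁻) − E°(H⁺/H₂).
So E°(F₂/F⁻) = E°cell + E°(H⁺/H₂) = +2.871 + (+0.00) = +2.87 V.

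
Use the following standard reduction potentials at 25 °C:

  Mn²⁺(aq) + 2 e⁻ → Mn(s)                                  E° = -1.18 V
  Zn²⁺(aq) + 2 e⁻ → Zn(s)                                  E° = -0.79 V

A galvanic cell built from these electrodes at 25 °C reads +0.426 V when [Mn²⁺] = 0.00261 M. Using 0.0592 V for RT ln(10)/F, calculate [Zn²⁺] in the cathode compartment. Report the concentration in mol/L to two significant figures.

Zn²⁺/Zn is the cathode, Mn²⁺/Mn the anode: E°cell = +0.39 V, n = 2.
Overall reaction: Zn²⁺(aq) + Mn(s) → Zn(s) + Mn²⁺(aq); Q = [Mn²⁺]^1/[Zn²⁺]^1.
From E = E° − (0.0592/n) log Q: log Q = (E° − E)·n/0.0592 = (+0.39 − (+0.426))·2/0.0592 = -1.2162.
So 1·log[Zn²⁺] = 1·log(0.00261) − log Q = -2.5834 − (-1.2162) = -1.3672; [Zn²⁺] = 10^(-1.3672) ≈ 0.043 M.

0.043 M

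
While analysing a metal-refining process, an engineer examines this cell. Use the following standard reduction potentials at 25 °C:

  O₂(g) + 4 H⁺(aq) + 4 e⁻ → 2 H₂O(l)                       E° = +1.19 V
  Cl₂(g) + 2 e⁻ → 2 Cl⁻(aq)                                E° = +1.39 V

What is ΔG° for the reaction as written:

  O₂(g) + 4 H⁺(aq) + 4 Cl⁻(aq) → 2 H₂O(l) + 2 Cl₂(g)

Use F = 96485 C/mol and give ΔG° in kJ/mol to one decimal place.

As written, O₂/H₂O is reduced (cathode) and Cl₂/Cl⁻ is oxidised (anode), so E°cell = (+1.19) − (+1.39) = -0.20 V.
Balancing electrons gives n = 4.
ΔG° = −nFE° = −(4)(96485)(-0.20) = 77,188 J = +77.2 kJ/mol.

+77.2 kJ/mol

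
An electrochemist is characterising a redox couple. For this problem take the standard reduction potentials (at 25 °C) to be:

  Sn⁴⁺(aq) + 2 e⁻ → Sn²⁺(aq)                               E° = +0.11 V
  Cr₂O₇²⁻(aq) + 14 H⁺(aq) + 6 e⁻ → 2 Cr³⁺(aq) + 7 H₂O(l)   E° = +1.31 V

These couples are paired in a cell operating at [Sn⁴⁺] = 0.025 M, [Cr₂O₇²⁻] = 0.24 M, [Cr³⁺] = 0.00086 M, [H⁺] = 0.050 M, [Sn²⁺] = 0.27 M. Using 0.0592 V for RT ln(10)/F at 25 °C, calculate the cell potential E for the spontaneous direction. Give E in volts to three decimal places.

Cr₂O₇²⁻/Cr³⁺ is the cathode (higher E°), Sn⁴⁺/Sn²⁺ the anode: E°cell = +1.31 − (+0.11) = +1.20 V, n = 6.
Overall: Cr₂O₇²⁻(aq) + 14 H⁺(aq) + 3 Sn²⁺(aq) → 2 Cr³⁺(aq) + 7 H₂O(l) + 3 Sn⁴⁺(aq)
Q = [Cr³⁺]^2·[Sn⁴⁺]^3 / ([Cr₂O₇²⁻]·[H⁺]^14·[Sn²⁺]^3); log Q = 9.603.
E = E° − (0.0592/n) log Q = +1.20 − (0.0592/6)(9.603) = +1.105 V.

+1.105 V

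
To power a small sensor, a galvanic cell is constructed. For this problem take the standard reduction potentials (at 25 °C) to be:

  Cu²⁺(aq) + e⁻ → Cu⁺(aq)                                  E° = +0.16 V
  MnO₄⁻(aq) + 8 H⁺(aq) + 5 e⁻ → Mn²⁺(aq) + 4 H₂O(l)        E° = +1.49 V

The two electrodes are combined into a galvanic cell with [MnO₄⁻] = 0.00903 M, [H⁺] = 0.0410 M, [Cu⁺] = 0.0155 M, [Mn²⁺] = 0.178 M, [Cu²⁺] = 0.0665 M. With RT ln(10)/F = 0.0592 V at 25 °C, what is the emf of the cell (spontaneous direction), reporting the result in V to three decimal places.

MnO₄⁻/Mn²⁺ is the cathode (higher E°), Cu²⁺/Cu⁺ the anode: E°cell = +1.49 − (+0.16) = +1.33 V, n = 5.
Overall: MnO₄⁻(aq) + 8 H⁺(aq) + 5 Cu⁺(aq) → Mn²⁺(aq) + 4 H₂O(l) + 5 Cu²⁺(aq)
Q = [Mn²⁺]·[Cu²⁺]^5 / ([MnO₄⁻]·[H⁺]^8·[Cu⁺]^5); log Q = 15.555.
E = E° − (0.0592/n) log Q = +1.33 − (0.0592/5)(15.555) = +1.146 V.

+1.146 V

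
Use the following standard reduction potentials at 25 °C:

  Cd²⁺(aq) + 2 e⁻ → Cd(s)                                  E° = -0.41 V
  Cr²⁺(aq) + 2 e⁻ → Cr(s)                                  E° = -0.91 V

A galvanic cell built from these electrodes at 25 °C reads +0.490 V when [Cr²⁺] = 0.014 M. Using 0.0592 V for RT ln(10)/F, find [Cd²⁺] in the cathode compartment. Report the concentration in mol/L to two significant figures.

0.0064 M

Cd²⁺/Cd is the cathode, Cr²⁺/Cr the anode: E°cell = +0.50 V, n = 2.
Overall reaction: Cd²⁺(aq) + Cr(s) → Cd(s) + Cr²⁺(aq); Q = [Cr²⁺]^1/[Cd²⁺]^1.
From E = E° − (0.0592/n) log Q: log Q = (E° − E)·n/0.0592 = (+0.50 − (+0.490))·2/0.0592 = 0.3378.
So 1·log[Cd²⁺] = 1·log(0.014) − log Q = -1.8539 − (0.3378) = -2.1917; [Cd²⁺] = 10^(-2.1917) ≈ 0.0064 M.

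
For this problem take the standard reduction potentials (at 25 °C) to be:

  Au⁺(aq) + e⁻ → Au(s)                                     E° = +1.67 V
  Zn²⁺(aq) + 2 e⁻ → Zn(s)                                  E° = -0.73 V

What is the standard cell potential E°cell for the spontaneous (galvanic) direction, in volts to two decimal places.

The Au⁺/Au couple has the higher reduction potential, so it is the cathode; Zn²⁺/Zn is oxidised at the anode.
E°cell = E°(cathode) − E°(anode) = (+1.67) − (-0.73) = +2.40 V.

+2.40 V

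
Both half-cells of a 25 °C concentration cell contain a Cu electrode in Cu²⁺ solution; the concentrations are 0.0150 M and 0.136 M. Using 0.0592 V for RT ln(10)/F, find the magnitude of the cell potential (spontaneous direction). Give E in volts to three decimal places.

+0.028 V

For a concentration cell E°cell = 0. The 0.136 M side is the cathode (reduction is favoured where [Cu²⁺] is higher).
With n = 2, E = −(0.0592/2) log([Cu²⁺]ₐₙ/[Cu²⁺]꜀ₐₜ) = −(0.0592/2) log(0.015/0.136) = −(0.0592/2)(-0.957) = +0.028 V.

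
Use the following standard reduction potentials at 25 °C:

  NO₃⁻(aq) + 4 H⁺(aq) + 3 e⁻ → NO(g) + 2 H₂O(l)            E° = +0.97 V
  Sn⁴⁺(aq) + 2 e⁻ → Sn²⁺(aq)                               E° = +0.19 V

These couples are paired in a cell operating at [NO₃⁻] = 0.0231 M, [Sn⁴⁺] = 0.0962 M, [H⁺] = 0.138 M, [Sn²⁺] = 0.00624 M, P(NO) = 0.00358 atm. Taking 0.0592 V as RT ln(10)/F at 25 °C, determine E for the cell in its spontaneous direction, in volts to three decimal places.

NO₃⁻/NO is the cathode (higher E°), Sn⁴⁺/Sn²⁺ the anode: E°cell = +0.97 − (+0.19) = +0.78 V, n = 6.
Overall: 2 NO₃⁻(aq) + 8 H⁺(aq) + 3 Sn²⁺(aq) → 2 NO(g) + 4 H₂O(l) + 3 Sn⁴⁺(aq)
Q = P(NO)^2·[Sn⁴⁺]^3 / ([NO₃⁻]^2·[H⁺]^8·[Sn²⁺]^3); log Q = 8.825.
E = E° − (0.0592/n) log Q = +0.78 − (0.0592/6)(8.825) = +0.693 V.

+0.693 V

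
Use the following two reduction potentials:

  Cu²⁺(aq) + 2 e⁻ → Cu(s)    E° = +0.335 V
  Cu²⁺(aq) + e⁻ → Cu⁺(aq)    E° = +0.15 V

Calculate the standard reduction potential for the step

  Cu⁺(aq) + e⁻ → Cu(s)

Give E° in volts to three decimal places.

+0.520 V

Sequential free energies add, so n₃E°₃ = n₁E°₁ + n₂E°₂.
With n₃ = 2, and the known step contributing 1×(+0.15) V, the unknown satisfies 1·E° = 2×(+0.335) − 1×(+0.15) = +0.520.
E° = +0.520 / 1 = +0.520 V.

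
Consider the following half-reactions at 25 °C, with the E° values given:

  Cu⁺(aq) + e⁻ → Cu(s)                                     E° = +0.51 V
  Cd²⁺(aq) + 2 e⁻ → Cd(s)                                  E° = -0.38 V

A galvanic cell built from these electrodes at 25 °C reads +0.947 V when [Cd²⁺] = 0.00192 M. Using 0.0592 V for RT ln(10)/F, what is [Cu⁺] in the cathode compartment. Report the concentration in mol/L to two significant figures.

Cu⁺/Cu is the cathode, Cd²⁺/Cd the anode: E°cell = +0.89 V, n = 2.
Overall reaction: 2 Cu⁺(aq) + Cd(s) → 2 Cu(s) + Cd²⁺(aq); Q = [Cd²⁺]^1/[Cu⁺]^2.
From E = E° − (0.0592/n) log Q: log Q = (E° − E)·n/0.0592 = (+0.89 − (+0.947))·2/0.0592 = -1.9257.
So 2·log[Cu⁺] = 1·log(0.00192) − log Q = -2.7167 − (-1.9257) = -0.7910; log[Cu⁺] = -0.7910 / 2 = -0.3955; [Cu⁺] = 10^(-0.3955) ≈ 0.40 M.

0.40 M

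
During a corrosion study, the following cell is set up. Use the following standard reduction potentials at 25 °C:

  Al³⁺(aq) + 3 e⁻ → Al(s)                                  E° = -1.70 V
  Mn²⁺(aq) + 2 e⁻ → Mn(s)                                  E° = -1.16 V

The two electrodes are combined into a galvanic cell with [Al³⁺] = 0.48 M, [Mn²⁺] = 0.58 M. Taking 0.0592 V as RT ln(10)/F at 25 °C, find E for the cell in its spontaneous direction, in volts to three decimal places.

Mn²⁺/Mn is the cathode (higher E°), Al³⁺/Al the anode: E°cell = -1.16 − (-1.70) = +0.54 V, n = 6.
Overall: 3 Mn²⁺(aq) + 2 Al(s) → 3 Mn(s) + 2 Al³⁺(aq)
Q = [Al³⁺]^2 / ([Mn²⁺]^3); log Q = 0.072.
E = E° − (0.0592/n) log Q = +0.54 − (0.0592/6)(0.072) = +0.539 V.

+0.539 V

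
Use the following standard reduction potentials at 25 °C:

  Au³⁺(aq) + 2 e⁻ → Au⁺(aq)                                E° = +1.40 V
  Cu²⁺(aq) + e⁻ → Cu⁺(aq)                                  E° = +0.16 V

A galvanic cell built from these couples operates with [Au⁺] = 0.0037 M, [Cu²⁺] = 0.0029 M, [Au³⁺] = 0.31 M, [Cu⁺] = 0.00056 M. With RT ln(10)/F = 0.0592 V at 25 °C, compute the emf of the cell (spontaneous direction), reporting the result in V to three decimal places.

Au³⁺/Au⁺ is the cathode (higher E°), Cu²⁺/Cu⁺ the anode: E°cell = +1.40 − (+0.16) = +1.24 V, n = 2.
Overall: Au³⁺(aq) + 2 Cu⁺(aq) → Au⁺(aq) + 2 Cu²⁺(aq)
Q = [Au⁺]·[Cu²⁺]^2 / ([Au³⁺]·[Cu⁺]^2); log Q = -0.495.
E = E° − (0.0592/n) log Q = +1.24 − (0.0592/2)(-0.495) = +1.255 V.

+1.255 V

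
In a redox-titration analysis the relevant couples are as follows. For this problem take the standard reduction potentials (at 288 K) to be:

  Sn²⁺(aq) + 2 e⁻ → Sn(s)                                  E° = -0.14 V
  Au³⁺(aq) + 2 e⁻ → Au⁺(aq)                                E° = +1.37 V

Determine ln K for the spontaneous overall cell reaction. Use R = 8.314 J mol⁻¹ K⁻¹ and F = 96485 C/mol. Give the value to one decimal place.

Cathode: Au³⁺/Au⁺; anode: Sn²⁺/Sn. E°cell = (+1.37) − (-0.14) = +1.51 V, with n = 2.
ΔG° = −nFE° = −RT ln K, so ln K = nFE°/(RT) = (2)(96485)(+1.51) / ((8.314)(288)) = 121.693.

121.7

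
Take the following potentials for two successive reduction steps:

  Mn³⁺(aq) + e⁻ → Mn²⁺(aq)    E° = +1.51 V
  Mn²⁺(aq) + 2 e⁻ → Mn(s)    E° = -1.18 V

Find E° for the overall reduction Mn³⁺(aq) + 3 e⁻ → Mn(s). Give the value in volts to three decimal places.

-0.283 V

Since ΔG° = −nFE° is additive over sequential reductions, n₃E°₃ = n₁E°₁ + n₂E°₂.
E°₃ = (1×+1.51 + 2×-1.18) / 3 = (-0.850) / 3 = -0.283 V.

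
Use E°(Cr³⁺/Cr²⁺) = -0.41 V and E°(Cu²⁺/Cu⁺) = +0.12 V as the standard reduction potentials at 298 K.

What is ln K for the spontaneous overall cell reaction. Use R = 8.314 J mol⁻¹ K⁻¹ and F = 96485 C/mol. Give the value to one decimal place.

Cathode: Cu²⁺/Cu⁺; anode: Cr³⁺/Cr²⁺. E°cell = (+0.12) − (-0.41) = +0.53 V, with n = 1.
ΔG° = −nFE° = −RT ln K, so ln K = nFE°/(RT) = (1)(96485)(+0.53) / ((8.314)(298)) = 20.640.

20.6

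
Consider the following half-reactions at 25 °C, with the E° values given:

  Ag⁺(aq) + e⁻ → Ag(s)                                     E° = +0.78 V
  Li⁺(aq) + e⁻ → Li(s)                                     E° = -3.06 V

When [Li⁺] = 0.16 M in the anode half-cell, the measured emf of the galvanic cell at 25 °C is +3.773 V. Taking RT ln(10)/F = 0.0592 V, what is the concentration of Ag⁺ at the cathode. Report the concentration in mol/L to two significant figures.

Ag⁺/Ag is the cathode, Li⁺/Li the anode: E°cell = +3.84 V, n = 1.
Overall reaction: Ag⁺(aq) + Li(s) → Ag(s) + Li⁺(aq); Q = [Li⁺]^1/[Ag⁺]^1.
From E = E° − (0.0592/n) log Q: log Q = (E° − E)·n/0.0592 = (+3.84 − (+3.773))·1/0.0592 = 1.1318.
So 1·log[Ag⁺] = 1·log(0.16) − log Q = -0.7959 − (1.1318) = -1.9277; [Ag⁺] = 10^(-1.9277) ≈ 0.012 M.

0.012 M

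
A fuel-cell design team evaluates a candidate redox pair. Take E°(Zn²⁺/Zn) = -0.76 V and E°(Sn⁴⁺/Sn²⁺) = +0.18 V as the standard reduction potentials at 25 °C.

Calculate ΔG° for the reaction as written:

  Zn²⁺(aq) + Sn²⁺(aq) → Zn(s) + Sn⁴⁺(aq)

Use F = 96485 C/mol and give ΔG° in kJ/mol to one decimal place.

As written, Zn²⁺/Zn is reduced (cathode) and Sn⁴⁺/Sn²⁺ is oxidised (anode), so E°cell = (-0.76) − (+0.18) = -0.94 V.
Balancing electrons gives n = 2.
ΔG° = −nFE° = −(2)(96485)(-0.94) = 181,392 J = +181.4 kJ/mol.

+181.4 kJ/mol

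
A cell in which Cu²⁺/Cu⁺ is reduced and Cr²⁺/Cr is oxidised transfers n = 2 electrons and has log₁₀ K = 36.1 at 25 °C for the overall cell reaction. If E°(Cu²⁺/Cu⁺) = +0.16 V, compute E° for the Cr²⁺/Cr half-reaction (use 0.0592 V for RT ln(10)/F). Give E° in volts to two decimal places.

-0.91 V

E°cell = (0.0592/n)·log K = (0.0592/2)(36.1) = +1.069 V.
Since Cu²⁺/Cu⁺ is the cathode and Cr²⁺/Cr the anode, E°cell = E°(Cu²⁺/Cu⁺) − E°(Cr²⁺/Cr).
So E°(Cr²⁺/Cr) = E°(Cu²⁺/Cu⁺) − E°cell = (+0.16) − (+1.069) = -0.91 V.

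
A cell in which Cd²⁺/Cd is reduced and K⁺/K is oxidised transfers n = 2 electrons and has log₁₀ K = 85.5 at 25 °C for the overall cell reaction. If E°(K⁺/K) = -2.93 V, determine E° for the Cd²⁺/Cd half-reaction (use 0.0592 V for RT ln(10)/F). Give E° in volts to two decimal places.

-0.40 V

E°cell = (0.0592/n)·log K = (0.0592/2)(85.5) = +2.531 V.
Since Cd²⁺/Cd is the cathode and K⁺/K the anode, E°cell = E°(Cd²⁺/Cd) − E°(K⁺/K).
So E°(Cd²⁺/Cd) = E°cell + E°(K⁺/K) = +2.531 + (-2.93) = -0.40 V.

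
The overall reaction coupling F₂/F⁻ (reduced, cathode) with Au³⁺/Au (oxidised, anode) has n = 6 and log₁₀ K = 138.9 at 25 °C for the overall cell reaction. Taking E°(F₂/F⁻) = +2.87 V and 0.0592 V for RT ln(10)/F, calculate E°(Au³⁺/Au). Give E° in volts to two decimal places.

E°cell = (0.0592/n)·log K = (0.0592/6)(138.9) = +1.370 V.
Since F₂/F⁻ is the cathode and Au³⁺/Au the anode, E°cell = E°(F₂/F⁻) − E°(Au³⁺/Au).
So E°(Au³⁺/Au) = E°(F₂/F⁻) − E°cell = (+2.87) − (+1.370) = +1.50 V.

+1.50 V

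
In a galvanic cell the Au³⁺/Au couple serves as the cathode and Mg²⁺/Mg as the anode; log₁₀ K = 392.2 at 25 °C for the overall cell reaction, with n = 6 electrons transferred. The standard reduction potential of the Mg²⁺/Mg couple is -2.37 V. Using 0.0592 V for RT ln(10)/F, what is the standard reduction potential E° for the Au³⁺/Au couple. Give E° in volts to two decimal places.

E°cell = (0.0592/n)·log K = (0.0592/6)(392.2) = +3.870 V.
Since Au³⁺/Au is the cathode and Mg²⁺/Mg the anode, E°cell = E°(Au³⁺/Au) − E°(Mg²⁺/Mg).
So E°(Au³⁺/Au) = E°cell + E°(Mg²⁺/Mg) = +3.870 + (-2.37) = +1.50 V.

+1.50 V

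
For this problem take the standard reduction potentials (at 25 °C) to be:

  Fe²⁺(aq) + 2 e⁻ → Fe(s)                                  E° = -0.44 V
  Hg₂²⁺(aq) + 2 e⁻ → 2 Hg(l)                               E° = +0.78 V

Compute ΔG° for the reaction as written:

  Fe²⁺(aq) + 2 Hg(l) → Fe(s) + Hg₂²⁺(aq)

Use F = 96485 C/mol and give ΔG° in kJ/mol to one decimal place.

+235.4 kJ/mol

As written, Fe²⁺/Fe is reduced (cathode) and Hg₂²⁺/Hg is oxidised (anode), so E°cell = (-0.44) − (+0.78) = -1.22 V.
Balancing electrons gives n = 2.
ΔG° = −nFE° = −(2)(96485)(-1.22) = 235,423 J = +235.4 kJ/mol.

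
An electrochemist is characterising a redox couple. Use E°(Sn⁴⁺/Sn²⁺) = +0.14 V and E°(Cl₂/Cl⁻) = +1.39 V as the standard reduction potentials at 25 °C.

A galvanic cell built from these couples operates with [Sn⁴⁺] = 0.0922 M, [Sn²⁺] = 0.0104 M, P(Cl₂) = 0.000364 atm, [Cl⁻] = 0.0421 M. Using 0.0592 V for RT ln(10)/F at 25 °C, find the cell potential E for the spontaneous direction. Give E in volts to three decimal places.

+1.202 V

Cl₂/Cl⁻ is the cathode (higher E°), Sn⁴⁺/Sn²⁺ the anode: E°cell = +1.39 − (+0.14) = +1.25 V, n = 2.
Overall: Cl₂(g) + Sn²⁺(aq) → 2 Cl⁻(aq) + Sn⁴⁺(aq)
Q = [Cl⁻]^2·[Sn⁴⁺] / (P(Cl₂)·[Sn²⁺]); log Q = 1.635.
E = E° − (0.0592/n) log Q = +1.25 − (0.0592/2)(1.635) = +1.202 V.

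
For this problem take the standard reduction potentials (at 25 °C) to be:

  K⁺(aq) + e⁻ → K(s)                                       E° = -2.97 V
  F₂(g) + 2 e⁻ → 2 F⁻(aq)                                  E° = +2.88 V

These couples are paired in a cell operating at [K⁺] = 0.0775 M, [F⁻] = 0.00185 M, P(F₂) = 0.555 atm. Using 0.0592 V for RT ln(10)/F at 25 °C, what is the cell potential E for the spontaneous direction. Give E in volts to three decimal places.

+6.070 V

F₂/F⁻ is the cathode (higher E°), K⁺/K the anode: E°cell = +2.88 − (-2.97) = +5.85 V, n = 2.
Overall: F₂(g) + 2 K(s) → 2 F⁻(aq) + 2 K⁺(aq)
Q = [F⁻]^2·[K⁺]^2 / (P(F₂)); log Q = -7.431.
E = E° − (0.0592/n) log Q = +5.85 − (0.0592/2)(-7.431) = +6.070 V.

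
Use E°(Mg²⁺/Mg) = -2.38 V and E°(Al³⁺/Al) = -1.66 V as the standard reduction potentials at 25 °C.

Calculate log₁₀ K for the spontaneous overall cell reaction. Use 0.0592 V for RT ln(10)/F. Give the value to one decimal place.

Cathode: Al³⁺/Al; anode: Mg²⁺/Mg. E°cell = +0.72 V, n = 6.
log K = nE°cell / 0.0592 = (6)(+0.72) / 0.0592 = 73.0.

73.0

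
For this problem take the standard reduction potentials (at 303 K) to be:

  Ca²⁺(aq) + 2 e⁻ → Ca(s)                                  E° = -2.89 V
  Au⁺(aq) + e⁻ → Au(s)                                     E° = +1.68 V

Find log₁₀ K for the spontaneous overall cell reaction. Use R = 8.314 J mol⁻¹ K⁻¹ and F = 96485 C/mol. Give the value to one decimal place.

Cathode: Au⁺/Au; anode: Ca²⁺/Ca. E°cell = (+1.68) − (-2.89) = +4.57 V, with n = 2.
ΔG° = −nFE° = −RT ln K, so ln K = nFE°/(RT) = (2)(96485)(+4.57) / ((8.314)(303)) = 350.069.
log₁₀ K = 350.069 / ln 10 = 152.0.

152.0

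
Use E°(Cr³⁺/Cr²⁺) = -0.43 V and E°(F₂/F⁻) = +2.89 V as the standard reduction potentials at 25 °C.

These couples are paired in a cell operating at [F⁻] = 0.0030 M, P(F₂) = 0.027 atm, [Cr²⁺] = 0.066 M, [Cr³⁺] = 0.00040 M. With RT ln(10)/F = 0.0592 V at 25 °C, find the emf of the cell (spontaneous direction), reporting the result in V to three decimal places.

F₂/F⁻ is the cathode (higher E°), Cr³⁺/Cr²⁺ the anode: E°cell = +2.89 − (-0.43) = +3.32 V, n = 2.
Overall: F₂(g) + 2 Cr²⁺(aq) → 2 F⁻(aq) + 2 Cr³⁺(aq)
Q = [F⁻]^2·[Cr³⁺]^2 / (P(F₂)·[Cr²⁺]^2); log Q = -7.912.
E = E° − (0.0592/n) log Q = +3.32 − (0.0592/2)(-7.912) = +3.554 V.

+3.554 V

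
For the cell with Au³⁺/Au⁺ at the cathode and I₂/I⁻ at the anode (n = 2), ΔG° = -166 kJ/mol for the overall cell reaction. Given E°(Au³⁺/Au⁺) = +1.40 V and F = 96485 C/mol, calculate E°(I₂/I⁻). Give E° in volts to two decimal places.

+0.54 V

E°cell = −ΔG°/(nF) = −(-166×10³)/((2)(96485)) = +0.860 V.
Since Au³⁺/Au⁺ is the cathode and I₂/I⁻ the anode, E°cell = E°(Au³⁺/Au⁺) − E°(I₂/I⁻).
So E°(I₂/I⁻) = E°(Au³⁺/Au⁺) − E°cell = (+1.40) − (+0.860) = +0.54 V.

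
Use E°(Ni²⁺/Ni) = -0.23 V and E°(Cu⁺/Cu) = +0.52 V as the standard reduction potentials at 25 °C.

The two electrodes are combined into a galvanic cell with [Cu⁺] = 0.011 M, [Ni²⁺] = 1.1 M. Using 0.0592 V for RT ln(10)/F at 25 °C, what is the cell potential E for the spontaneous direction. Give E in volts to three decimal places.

+0.633 V

Cu⁺/Cu is the cathode (higher E°), Ni²⁺/Ni the anode: E°cell = +0.52 − (-0.23) = +0.75 V, n = 2.
Overall: 2 Cu⁺(aq) + Ni(s) → 2 Cu(s) + Ni²⁺(aq)
Q = [Ni²⁺] / ([Cu⁺]^2); log Q = 3.959.
E = E° − (0.0592/n) log Q = +0.75 − (0.0592/2)(3.959) = +0.633 V.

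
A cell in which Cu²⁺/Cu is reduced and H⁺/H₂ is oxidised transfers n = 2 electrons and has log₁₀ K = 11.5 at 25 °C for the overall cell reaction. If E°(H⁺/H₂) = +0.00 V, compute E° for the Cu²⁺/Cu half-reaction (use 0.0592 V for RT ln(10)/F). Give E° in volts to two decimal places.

E°cell = (0.0592/n)·log K = (0.0592/2)(11.5) = +0.340 V.
Since Cu²⁺/Cu is the cathode and H⁺/H₂ the anode, E°cell = E°(Cu²⁺/Cu) − E°(H⁺/H₂).
So E°(Cu²⁺/Cu) = E°cell + E°(H⁺/H₂) = +0.340 + (+0.00) = +0.34 V.

+0.34 V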